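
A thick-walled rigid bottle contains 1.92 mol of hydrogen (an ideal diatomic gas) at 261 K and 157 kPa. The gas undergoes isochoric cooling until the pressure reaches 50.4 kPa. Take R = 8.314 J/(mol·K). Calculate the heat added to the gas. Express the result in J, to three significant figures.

Q ≈ -7070 J

Constant volume ⇒ W = 0, so Q = ΔU = nCᵥΔT with Cᵥ = 5R/2 = 20.79 J/(mol·K).
At constant V, T₂/T₁ = P₂/P₁ ⇒ ΔT = T₁(P₂/P₁ − 1) = 261·(50.4/157 − 1) = -177.2 K.
ΔU = (1.92)(20.79)(-177.2) = -7072 J.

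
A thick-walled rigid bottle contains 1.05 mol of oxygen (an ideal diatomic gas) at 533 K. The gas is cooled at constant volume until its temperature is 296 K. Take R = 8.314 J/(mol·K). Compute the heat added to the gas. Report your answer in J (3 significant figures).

Q ≈ -5170 J

Constant volume ⇒ W = 0, so Q = ΔU = nCᵥΔT with Cᵥ = 5R/2 = 20.79 J/(mol·K).
ΔU = (1.05)(20.79)(296 − 533) = -5172 J.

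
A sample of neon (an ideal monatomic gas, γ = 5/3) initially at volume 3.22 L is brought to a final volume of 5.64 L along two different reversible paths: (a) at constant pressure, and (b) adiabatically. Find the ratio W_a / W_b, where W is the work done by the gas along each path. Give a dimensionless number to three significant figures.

Path (a) isobaric: W = P₁(V₂ − V₁) → W_a/(P₁V₁) = 0.7516.
Path (b) adiabatic: W = P₁V₁(1 − (V₁/V₂)^(γ−1))/(γ−1) → W_b/(P₁V₁) = 0.4677.
W_a / W_b = 0.7516 / 0.4677 = 1.607.

W_a / W_b ≈ 1.61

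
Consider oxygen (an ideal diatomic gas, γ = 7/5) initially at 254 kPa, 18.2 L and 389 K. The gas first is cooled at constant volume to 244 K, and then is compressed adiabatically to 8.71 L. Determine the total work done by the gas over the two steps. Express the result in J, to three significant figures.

Step 1 (isochoric): W = 0 (constant volume).
After step 1: P = 159.3 kPa (V unchanged).
Step 2 (adiabatic): W = (P₁V₁ − P₂V₂)/(γ−1) = (2900 − 3894)/0.4 = -2485 J.
W_total = 0 − 2485 = -2485 J.

W_total ≈ -2490 J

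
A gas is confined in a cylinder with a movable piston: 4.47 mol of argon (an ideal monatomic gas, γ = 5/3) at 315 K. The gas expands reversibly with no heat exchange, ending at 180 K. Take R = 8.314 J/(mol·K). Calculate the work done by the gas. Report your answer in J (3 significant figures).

Adiabatic ⇒ Q = 0, so W_by = −ΔU = nCᵥ(T₁ − T₂).
Cᵥ = 3R/2 = 12.47 J/(mol·K).
W = (4.47)(12.47)(315 − 180) = 7526 J.

W ≈ 7530 J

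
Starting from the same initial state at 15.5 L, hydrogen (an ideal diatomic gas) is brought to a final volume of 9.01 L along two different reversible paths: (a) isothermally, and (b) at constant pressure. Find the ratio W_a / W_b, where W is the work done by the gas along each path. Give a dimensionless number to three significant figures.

W_a / W_b ≈ 1.30

Path (a) isothermal: W = P₁V₁ ln(V₂/V₁) → W_a/(P₁V₁) = -0.5425.
Path (b) isobaric: W = P₁(V₂ − V₁) → W_b/(P₁V₁) = -0.4187.
W_a / W_b = -0.5425 / -0.4187 = 1.296.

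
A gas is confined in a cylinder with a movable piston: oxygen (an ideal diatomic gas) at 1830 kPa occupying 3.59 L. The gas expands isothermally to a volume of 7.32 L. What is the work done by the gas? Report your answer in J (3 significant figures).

W ≈ 4680 J

Isothermal: W = nRT ln(V₂/V₁) = P₁V₁ ln(V₂/V₁).
P₁V₁ = (1830 kPa)(3.59 L) = 6570 J.
W = 6570 × ln(7.32/3.59) = 6570 × 0.7125
W_by_gas = 4681 J.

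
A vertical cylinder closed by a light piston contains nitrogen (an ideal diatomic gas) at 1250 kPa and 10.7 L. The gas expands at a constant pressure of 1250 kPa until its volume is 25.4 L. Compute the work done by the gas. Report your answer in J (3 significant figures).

W ≈ 18400 J

Isobaric: W = P ΔV.
W = (1250 kPa)(25.4 − 10.7 L) = (1250)(14.7) = 18375 J.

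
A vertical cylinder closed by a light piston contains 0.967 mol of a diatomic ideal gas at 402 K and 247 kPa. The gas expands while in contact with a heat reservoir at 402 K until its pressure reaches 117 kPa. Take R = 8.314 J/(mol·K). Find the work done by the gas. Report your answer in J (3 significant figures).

W ≈ 2410 J

Isothermal process: W = nRT ln(V₂/V₁) = nRT ln(P₁/P₂).
W = (0.967)(8.314)(402) × ln(247/117)
  = 3232 × ln(2.111) = 3232 × 0.7472
W_by_gas = 2415 J.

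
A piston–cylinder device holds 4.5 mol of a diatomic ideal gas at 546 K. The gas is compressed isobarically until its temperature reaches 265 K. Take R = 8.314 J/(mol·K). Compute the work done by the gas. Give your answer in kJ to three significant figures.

Isobaric: W = P ΔV = nR ΔT.
W = (4.5)(8.314)(265 − 546) = -10513 J.

W ≈ -10.5 kJ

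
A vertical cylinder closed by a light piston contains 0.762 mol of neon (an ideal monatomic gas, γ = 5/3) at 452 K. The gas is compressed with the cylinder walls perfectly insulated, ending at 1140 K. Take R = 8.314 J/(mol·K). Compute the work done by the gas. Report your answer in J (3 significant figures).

W ≈ -6540 J

Adiabatic ⇒ Q = 0, so W_by = −ΔU = nCᵥ(T₁ − T₂).
Cᵥ = 3R/2 = 12.47 J/(mol·K).
W = (0.762)(12.47)(452 − 1140) = -6538 J.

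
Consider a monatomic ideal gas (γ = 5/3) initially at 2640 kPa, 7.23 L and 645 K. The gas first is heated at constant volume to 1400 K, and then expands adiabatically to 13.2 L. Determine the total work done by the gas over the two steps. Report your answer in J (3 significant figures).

W_total ≈ 20500 J

Step 1 (isochoric): W = 0 (constant volume).
After step 1: P = 5730 kPa (V unchanged).
Step 2 (adiabatic): W = (P₁V₁ − P₂V₂)/(γ−1) = (41430 − 27734)/0.667 = 20543 J.
W_total = 0 + 20543 = 20543 J.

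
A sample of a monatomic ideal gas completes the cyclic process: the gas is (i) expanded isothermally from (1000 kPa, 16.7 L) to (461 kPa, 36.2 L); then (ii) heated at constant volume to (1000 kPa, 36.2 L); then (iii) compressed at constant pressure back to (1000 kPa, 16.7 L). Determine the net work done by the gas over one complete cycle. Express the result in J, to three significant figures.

Leg (i): W = PᵢVᵢ ln(V_f/Vᵢ) = (16700) ln(36.2/16.7) = 12920 J.
Leg (ii): W = 0.
Leg (iii): W = PΔV = (1000)(16.7 − 36.2) = -19500 J.
W_net = 12920 − 19500 = -6580 J.

W_net ≈ -6580 J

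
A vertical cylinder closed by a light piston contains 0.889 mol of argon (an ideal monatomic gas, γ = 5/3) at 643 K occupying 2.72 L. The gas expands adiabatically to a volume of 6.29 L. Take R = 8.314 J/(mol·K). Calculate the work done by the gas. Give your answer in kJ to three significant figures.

Adiabatic: TV^(γ−1) = const with γ = 5/3.
T₂ = T₁ (V₁/V₂)^(γ−1) = 643 × (2.72/6.29)^0.667 = 643 × 0.5718 = 367.7 K.
W_by = nCᵥ(T₁ − T₂) = (0.889)(12.47)(643 − 367.7) = 3052 J.

W ≈ 3.05 kJ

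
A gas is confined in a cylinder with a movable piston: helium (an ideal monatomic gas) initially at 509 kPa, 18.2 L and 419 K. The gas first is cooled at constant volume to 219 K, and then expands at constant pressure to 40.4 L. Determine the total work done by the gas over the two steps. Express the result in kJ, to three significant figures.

W_total ≈ 5.91 kJ

Step 1 (isochoric): W = 0 (constant volume).
After step 1: P = 266 kPa (V unchanged).
Step 2 (isobaric): W = PΔV = (266 kPa)(40.4 − 18.2 L) = 5906 J.
W_total = 0 + 5906 = 5906 J.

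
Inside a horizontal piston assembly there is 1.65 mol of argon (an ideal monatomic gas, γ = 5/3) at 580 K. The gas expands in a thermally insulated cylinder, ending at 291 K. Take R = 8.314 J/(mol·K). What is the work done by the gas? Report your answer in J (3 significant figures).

W ≈ 5950 J

Adiabatic ⇒ Q = 0, so W_by = −ΔU = nCᵥ(T₁ − T₂).
Cᵥ = 3R/2 = 12.47 J/(mol·K).
W = (1.65)(12.47)(580 − 291) = 5947 J.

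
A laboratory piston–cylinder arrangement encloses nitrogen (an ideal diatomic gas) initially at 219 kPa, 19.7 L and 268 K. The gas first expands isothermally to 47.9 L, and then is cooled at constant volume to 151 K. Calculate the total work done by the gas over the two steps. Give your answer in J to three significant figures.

W_total ≈ 3830 J

Step 1 (isothermal): W = P₁V₁ ln(V₂/V₁) = (4314) ln(47.9/19.7) = 3833 J.
Step 2 (isochoric): W = 0 (constant volume).
W_total = 3833 + 0 = 3833 J.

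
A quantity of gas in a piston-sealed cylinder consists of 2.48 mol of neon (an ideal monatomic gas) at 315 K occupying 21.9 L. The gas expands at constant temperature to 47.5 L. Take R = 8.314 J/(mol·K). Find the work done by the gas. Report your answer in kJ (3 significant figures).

W ≈ 5.03 kJ

Isothermal: W = nRT ln(V₂/V₁).
W = (2.48)(8.314)(315) × ln(47.5/21.9)
  = 6495 × 0.7742
W_by_gas = 5029 J.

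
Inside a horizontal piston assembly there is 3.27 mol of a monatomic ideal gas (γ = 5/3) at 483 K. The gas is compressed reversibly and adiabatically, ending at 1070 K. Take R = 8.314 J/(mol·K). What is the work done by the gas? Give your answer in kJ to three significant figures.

Adiabatic ⇒ Q = 0, so W_by = −ΔU = nCᵥ(T₁ − T₂).
Cᵥ = 3R/2 = 12.47 J/(mol·K).
W = (3.27)(12.47)(483 − 1070) = -23938 J.

W ≈ -23.9 kJ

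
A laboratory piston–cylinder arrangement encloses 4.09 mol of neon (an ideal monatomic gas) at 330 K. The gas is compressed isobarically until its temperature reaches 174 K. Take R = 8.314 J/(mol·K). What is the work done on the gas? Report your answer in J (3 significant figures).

Isobaric: W = P ΔV = nR ΔT.
W = (4.09)(8.314)(174 − 330) = -5305 J.
Work on gas = −W_by = 5305 J.

W ≈ 5300 J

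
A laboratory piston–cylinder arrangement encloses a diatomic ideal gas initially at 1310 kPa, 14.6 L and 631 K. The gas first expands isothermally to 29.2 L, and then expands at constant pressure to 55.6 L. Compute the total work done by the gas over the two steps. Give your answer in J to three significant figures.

Step 1 (isothermal): W = P₁V₁ ln(V₂/V₁) = (19126) ln(29.2/14.6) = 13257 J.
After step 1: P = 655 kPa, V = 29.2 L, T = 631 K.
Step 2 (isobaric): W = PΔV = (655 kPa)(55.6 − 29.2 L) = 17292 J.
W_total = 13257 + 17292 = 30549 J.

W_total ≈ 30500 J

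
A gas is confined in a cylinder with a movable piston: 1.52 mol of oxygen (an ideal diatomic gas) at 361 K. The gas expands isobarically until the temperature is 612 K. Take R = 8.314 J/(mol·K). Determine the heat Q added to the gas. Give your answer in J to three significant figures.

Q ≈ 11100 J

Isobaric: W = nRΔT = (1.52)(8.314)(251) = 3172 J.
ΔU = nCᵥΔT with Cᵥ = 5R/2: ΔU = (1.52)(20.79)(251) = 7930 J.
Q = ΔU + W = 7930 + 3172 = 11102 J.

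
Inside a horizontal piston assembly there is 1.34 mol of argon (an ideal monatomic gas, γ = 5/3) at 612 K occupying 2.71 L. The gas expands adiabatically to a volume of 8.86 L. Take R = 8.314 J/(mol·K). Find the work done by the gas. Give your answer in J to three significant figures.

W ≈ 5580 J

Adiabatic: TV^(γ−1) = const with γ = 5/3.
T₂ = T₁ (V₁/V₂)^(γ−1) = 612 × (2.71/8.86)^0.667 = 612 × 0.454 = 277.8 K.
W_by = nCᵥ(T₁ − T₂) = (1.34)(12.47)(612 − 277.8) = 5584 J.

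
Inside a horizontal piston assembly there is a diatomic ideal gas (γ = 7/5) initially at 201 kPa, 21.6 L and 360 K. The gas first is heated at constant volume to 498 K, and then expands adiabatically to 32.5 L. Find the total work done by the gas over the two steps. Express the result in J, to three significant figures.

Step 1 (isochoric): W = 0 (constant volume).
After step 1: P = 278.1 kPa (V unchanged).
Step 2 (adiabatic): W = (P₁V₁ − P₂V₂)/(γ−1) = (6006 − 5100)/0.4 = 2264 J.
W_total = 0 + 2264 = 2264 J.

W_total ≈ 2260 J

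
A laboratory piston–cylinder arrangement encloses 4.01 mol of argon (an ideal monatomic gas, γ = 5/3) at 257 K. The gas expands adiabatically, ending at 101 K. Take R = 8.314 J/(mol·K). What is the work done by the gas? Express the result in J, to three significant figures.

W ≈ 7800 J

Adiabatic ⇒ Q = 0, so W_by = −ΔU = nCᵥ(T₁ − T₂).
Cᵥ = 3R/2 = 12.47 J/(mol·K).
W = (4.01)(12.47)(257 − 101) = 7801 J.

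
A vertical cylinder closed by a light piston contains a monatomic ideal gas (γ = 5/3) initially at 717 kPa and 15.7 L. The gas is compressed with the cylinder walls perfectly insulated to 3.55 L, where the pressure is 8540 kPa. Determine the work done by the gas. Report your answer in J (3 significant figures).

W ≈ -28600 J

Adiabatic: W = (P₁V₁ − P₂V₂)/(γ − 1) with γ = 5/3.
P₁V₁ = 11257 J, P₂V₂ = 30317 J.
W = (11257 − 30317) / 0.6667 = -28590 J.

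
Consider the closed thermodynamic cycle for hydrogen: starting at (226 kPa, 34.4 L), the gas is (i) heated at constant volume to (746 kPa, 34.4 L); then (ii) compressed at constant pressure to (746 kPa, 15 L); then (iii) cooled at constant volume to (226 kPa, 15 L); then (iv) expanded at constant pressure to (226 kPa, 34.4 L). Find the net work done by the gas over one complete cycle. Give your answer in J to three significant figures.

W_net ≈ -10100 J

Constant-volume legs do no work.
W(ii) = (746)(15 − 34.4) = -14472 J; W(iv) = (226)(34.4 − 15) = 4384 J.
W_net = -14472 + 4384 = -10088 J (the counter-clockwise enclosed area).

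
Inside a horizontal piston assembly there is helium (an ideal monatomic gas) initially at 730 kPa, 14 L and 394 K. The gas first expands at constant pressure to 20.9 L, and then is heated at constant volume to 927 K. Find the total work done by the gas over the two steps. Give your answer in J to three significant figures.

Step 1 (isobaric): W = PΔV = (730 kPa)(20.9 − 14 L) = 5037 J.
Step 2 (isochoric): W = 0 (constant volume).
W_total = 5037 + 0 = 5037 J.

W_total ≈ 5040 J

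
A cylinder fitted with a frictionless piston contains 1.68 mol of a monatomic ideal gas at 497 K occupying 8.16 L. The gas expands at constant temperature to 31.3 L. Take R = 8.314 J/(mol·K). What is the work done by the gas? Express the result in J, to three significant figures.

W ≈ 9330 J

Isothermal: W = nRT ln(V₂/V₁).
W = (1.68)(8.314)(497) × ln(31.3/8.16)
  = 6942 × 1.344
W_by_gas = 9332 J.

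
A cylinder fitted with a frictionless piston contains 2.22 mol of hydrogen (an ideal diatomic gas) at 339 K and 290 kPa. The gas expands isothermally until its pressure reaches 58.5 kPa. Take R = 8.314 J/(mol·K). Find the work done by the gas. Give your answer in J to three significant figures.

Isothermal process: W = nRT ln(V₂/V₁) = nRT ln(P₁/P₂).
W = (2.22)(8.314)(339) × ln(290/58.5)
  = 6257 × ln(4.957) = 6257 × 1.601
W_by_gas = 10016 J.

W ≈ 10000 J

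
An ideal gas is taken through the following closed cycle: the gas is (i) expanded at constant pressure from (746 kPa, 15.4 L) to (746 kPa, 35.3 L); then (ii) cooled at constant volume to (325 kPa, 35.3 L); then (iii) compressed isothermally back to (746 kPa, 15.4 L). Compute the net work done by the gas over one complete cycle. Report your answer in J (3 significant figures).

Leg (i): W = PΔV = (746)(35.3 − 15.4) = 14845 J.
Leg (ii): W = 0.
Leg (iii): W = PᵢVᵢ ln(V_f/Vᵢ) = (11472) ln(15.4/35.3) = -9517 J.
W_net = 14845 − 9517 = 5329 J.

W_net ≈ 5330 J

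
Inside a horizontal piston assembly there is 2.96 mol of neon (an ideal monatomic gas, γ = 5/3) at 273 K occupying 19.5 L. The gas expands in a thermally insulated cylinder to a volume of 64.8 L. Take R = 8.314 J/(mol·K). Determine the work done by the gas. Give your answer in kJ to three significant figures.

W ≈ 5.55 kJ

Adiabatic: TV^(γ−1) = const with γ = 5/3.
T₂ = T₁ (V₁/V₂)^(γ−1) = 273 × (19.5/64.8)^0.667 = 273 × 0.4491 = 122.6 K.
W_by = nCᵥ(T₁ − T₂) = (2.96)(12.47)(273 − 122.6) = 5552 J.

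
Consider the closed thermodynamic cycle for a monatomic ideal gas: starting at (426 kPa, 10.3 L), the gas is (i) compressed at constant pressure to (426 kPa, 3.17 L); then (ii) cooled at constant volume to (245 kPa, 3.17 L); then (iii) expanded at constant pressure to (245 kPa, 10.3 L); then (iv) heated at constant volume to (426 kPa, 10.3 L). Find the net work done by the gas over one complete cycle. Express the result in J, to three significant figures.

W_net ≈ -1290 J

Constant-volume legs do no work.
W(i) = (426)(3.17 − 10.3) = -3037 J; W(iii) = (245)(10.3 − 3.17) = 1747 J.
W_net = -3037 + 1747 = -1291 J (the counter-clockwise enclosed area).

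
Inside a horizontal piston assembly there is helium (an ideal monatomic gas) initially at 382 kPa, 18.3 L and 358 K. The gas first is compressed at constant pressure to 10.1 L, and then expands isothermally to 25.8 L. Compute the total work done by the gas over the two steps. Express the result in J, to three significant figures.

Step 1 (isobaric): W = PΔV = (382 kPa)(10.1 − 18.3 L) = -3132 J.
After step 1: P = 382 kPa, V = 10.1 L, T = 197.6 K.
Step 2 (isothermal): W = P₁V₁ ln(V₂/V₁) = (3858) ln(25.8/10.1) = 3618 J.
W_total = -3132 + 3618 = 486 J.

W_total ≈ 486 J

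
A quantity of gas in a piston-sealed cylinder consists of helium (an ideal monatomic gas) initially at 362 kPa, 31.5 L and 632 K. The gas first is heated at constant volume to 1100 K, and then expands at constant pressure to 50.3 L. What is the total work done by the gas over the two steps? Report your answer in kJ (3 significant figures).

Step 1 (isochoric): W = 0 (constant volume).
After step 1: P = 630.1 kPa (V unchanged).
Step 2 (isobaric): W = PΔV = (630.1 kPa)(50.3 − 31.5 L) = 11845 J.
W_total = 0 + 11845 = 11845 J.

W_total ≈ 11.8 kJ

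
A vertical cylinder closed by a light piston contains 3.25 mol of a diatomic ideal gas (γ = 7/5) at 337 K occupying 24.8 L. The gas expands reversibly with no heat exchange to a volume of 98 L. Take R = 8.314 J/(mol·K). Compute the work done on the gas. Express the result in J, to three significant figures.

W ≈ -9630 J

Adiabatic: TV^(γ−1) = const with γ = 7/5.
T₂ = T₁ (V₁/V₂)^(γ−1) = 337 × (24.8/98)^0.4 = 337 × 0.5772 = 194.5 K.
W_by = nCᵥ(T₁ − T₂) = (3.25)(20.79)(337 − 194.5) = 9626 J.
Work on gas = −W_by = -9626 J.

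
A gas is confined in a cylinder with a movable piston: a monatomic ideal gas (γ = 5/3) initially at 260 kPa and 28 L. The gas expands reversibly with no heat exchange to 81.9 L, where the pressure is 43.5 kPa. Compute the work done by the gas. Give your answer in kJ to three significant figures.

Adiabatic: W = (P₁V₁ − P₂V₂)/(γ − 1) with γ = 5/3.
P₁V₁ = 7280 J, P₂V₂ = 3563 J.
W = (7280 − 3563) / 0.6667 = 5576 J.

W ≈ 5.58 kJ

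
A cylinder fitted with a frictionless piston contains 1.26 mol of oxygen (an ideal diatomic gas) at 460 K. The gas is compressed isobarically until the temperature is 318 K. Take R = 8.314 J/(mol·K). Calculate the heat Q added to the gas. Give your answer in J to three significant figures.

Q ≈ -5210 J

Isobaric: W = nRΔT = (1.26)(8.314)(-142) = -1488 J.
ΔU = nCᵥΔT with Cᵥ = 5R/2: ΔU = (1.26)(20.79)(-142) = -3719 J.
Q = ΔU + W = -3719 − 1488 = -5206 J.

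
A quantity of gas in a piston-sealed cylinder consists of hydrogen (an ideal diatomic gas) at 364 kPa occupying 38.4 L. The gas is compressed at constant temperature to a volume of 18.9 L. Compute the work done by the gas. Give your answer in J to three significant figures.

W ≈ -9910 J

Isothermal: W = nRT ln(V₂/V₁) = P₁V₁ ln(V₂/V₁).
P₁V₁ = (364 kPa)(38.4 L) = 13978 J.
W = 13978 × ln(18.9/38.4) = 13978 × -0.7089
W_by_gas = -9909 J.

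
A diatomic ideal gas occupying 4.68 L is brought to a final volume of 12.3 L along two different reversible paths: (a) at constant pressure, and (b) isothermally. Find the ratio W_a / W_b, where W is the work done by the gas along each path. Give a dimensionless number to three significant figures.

W_a / W_b ≈ 1.68

Path (a) isobaric: W = P₁(V₂ − V₁) → W_a/(P₁V₁) = 1.628.
Path (b) isothermal: W = P₁V₁ ln(V₂/V₁) → W_b/(P₁V₁) = 0.9663.
W_a / W_b = 1.628 / 0.9663 = 1.685.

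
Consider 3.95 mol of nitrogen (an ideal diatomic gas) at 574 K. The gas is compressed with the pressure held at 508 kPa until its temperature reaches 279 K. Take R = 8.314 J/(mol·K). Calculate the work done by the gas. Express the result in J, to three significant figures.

W ≈ -9690 J

Isobaric: W = P ΔV = nR ΔT.
W = (3.95)(8.314)(279 − 574) = -9688 J.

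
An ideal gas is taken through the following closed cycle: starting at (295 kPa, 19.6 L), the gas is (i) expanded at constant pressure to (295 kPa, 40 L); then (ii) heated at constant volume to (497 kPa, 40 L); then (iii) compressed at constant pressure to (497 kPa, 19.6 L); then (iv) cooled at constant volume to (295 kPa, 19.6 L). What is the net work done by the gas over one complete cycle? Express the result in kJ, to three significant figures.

Constant-volume legs do no work.
W(i) = (295)(40 − 19.6) = 6018 J; W(iii) = (497)(19.6 − 40) = -10139 J.
W_net = 6018 − 10139 = -4121 J (the counter-clockwise enclosed area).

W_net ≈ -4.12 kJ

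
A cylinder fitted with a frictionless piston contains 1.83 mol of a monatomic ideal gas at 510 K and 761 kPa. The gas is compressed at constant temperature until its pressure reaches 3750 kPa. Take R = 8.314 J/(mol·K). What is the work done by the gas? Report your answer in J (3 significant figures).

Isothermal process: W = nRT ln(V₂/V₁) = nRT ln(P₁/P₂).
W = (1.83)(8.314)(510) × ln(761/3750)
  = 7759 × ln(0.2029) = 7759 × -1.595
W_by_gas = -12375 J.

W ≈ -12400 J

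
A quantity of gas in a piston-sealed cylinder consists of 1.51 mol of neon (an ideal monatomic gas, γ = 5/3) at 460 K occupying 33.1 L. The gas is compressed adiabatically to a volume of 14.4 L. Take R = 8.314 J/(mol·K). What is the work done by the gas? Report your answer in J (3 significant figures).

W ≈ -6420 J

Adiabatic: TV^(γ−1) = const with γ = 5/3.
T₂ = T₁ (V₁/V₂)^(γ−1) = 460 × (33.1/14.4)^0.667 = 460 × 1.742 = 801.2 K.
W_by = nCᵥ(T₁ − T₂) = (1.51)(12.47)(460 − 801.2) = -6425 J.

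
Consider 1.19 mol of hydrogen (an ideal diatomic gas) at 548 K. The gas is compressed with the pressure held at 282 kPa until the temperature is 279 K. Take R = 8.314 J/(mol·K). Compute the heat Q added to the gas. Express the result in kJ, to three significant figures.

Q ≈ -9.31 kJ

Isobaric: W = nRΔT = (1.19)(8.314)(-269) = -2661 J.
ΔU = nCᵥΔT with Cᵥ = 5R/2: ΔU = (1.19)(20.79)(-269) = -6653 J.
Q = ΔU + W = -6653 − 2661 = -9315 J.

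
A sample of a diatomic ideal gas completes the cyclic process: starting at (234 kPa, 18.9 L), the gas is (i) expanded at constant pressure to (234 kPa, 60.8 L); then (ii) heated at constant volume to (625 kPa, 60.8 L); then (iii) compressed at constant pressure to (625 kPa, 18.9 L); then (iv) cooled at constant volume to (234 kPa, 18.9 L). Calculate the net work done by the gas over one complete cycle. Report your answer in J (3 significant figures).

Constant-volume legs do no work.
W(i) = (234)(60.8 − 18.9) = 9805 J; W(iii) = (625)(18.9 − 60.8) = -26188 J.
W_net = 9805 − 26188 = -16383 J (the counter-clockwise enclosed area).

W_net ≈ -16400 J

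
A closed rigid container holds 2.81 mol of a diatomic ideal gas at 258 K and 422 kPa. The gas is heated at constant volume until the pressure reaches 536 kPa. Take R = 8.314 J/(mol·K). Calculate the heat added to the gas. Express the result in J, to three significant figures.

Q ≈ 4070 J

Constant volume ⇒ W = 0, so Q = ΔU = nCᵥΔT with Cᵥ = 5R/2 = 20.79 J/(mol·K).
At constant V, T₂/T₁ = P₂/P₁ ⇒ ΔT = T₁(P₂/P₁ − 1) = 258·(536/422 − 1) = 69.7 K.
ΔU = (2.81)(20.79)(69.7) = 4071 J.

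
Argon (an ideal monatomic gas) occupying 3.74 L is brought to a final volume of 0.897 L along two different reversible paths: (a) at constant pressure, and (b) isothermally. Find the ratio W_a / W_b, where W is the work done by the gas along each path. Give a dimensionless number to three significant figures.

Path (a) isobaric: W = P₁(V₂ − V₁) → W_a/(P₁V₁) = -0.7602.
Path (b) isothermal: W = P₁V₁ ln(V₂/V₁) → W_b/(P₁V₁) = -1.428.
W_a / W_b = -0.7602 / -1.428 = 0.5324.

W_a / W_b ≈ 0.532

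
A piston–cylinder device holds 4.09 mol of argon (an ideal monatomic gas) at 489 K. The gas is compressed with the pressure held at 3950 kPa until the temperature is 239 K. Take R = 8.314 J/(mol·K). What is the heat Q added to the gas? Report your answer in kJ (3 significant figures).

Isobaric: W = nRΔT = (4.09)(8.314)(-250) = -8501 J.
ΔU = nCᵥΔT with Cᵥ = 3R/2: ΔU = (4.09)(12.47)(-250) = -12752 J.
Q = ΔU + W = -12752 − 8501 = -21253 J.

Q ≈ -21.3 kJ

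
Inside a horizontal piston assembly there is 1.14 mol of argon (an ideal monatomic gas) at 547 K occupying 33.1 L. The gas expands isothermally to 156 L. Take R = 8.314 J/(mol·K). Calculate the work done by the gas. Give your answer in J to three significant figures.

Isothermal: W = nRT ln(V₂/V₁).
W = (1.14)(8.314)(547) × ln(156/33.1)
  = 5184 × 1.55
W_by_gas = 8038 J.

W ≈ 8040 J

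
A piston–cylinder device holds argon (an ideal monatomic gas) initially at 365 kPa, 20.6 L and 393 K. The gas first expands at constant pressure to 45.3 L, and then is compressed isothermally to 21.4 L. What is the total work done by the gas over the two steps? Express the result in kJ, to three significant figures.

W_total ≈ -3.38 kJ

Step 1 (isobaric): W = PΔV = (365 kPa)(45.3 − 20.6 L) = 9015 J.
After step 1: P = 365 kPa, V = 45.3 L, T = 864.2 K.
Step 2 (isothermal): W = P₁V₁ ln(V₂/V₁) = (16534) ln(21.4/45.3) = -12399 J.
W_total = 9015 − 12399 = -3384 J.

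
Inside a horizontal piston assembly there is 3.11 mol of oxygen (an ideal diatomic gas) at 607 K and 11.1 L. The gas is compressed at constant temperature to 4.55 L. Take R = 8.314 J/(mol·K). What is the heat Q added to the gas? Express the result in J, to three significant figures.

Q ≈ -14000 J

Isothermal ⇒ ΔU = 0, so Q = W = nRT ln(V₂/V₁).
Q = (3.11)(8.314)(607) ln(4.55/11.1) = 15695 × -0.8918 = -13997 J.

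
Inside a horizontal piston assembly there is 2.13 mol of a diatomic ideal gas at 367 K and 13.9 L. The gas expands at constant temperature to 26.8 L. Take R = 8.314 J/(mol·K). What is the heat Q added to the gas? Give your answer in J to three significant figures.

Q ≈ 4270 J

Isothermal ⇒ ΔU = 0, so Q = W = nRT ln(V₂/V₁).
Q = (2.13)(8.314)(367) ln(26.8/13.9) = 6499 × 0.6565 = 4267 J.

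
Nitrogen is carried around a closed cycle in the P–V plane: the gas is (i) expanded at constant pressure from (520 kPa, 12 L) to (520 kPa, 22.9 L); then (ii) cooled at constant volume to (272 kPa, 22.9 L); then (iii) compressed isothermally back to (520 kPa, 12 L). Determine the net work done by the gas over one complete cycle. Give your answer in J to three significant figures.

W_net ≈ 1640 J

Leg (i): W = PΔV = (520)(22.9 − 12) = 5668 J.
Leg (ii): W = 0.
Leg (iii): W = PᵢVᵢ ln(V_f/Vᵢ) = (6229) ln(12/22.9) = -4025 J.
W_net = 5668 − 4025 = 1643 J.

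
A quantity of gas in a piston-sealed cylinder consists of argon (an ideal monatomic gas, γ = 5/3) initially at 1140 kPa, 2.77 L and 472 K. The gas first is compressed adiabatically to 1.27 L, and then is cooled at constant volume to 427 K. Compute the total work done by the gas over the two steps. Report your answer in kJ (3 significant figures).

Step 1 (adiabatic): W = (P₁V₁ − P₂V₂)/(γ−1) = (3158 − 5311)/0.667 = -3230 J.
Step 2 (isochoric): W = 0 (constant volume).
W_total = -3230 + 0 = -3230 J.

W_total ≈ -3.23 kJ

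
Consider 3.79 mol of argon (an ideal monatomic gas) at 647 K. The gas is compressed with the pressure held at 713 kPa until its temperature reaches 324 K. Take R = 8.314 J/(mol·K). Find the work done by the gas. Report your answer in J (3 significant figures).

W ≈ -10200 J

Isobaric: W = P ΔV = nR ΔT.
W = (3.79)(8.314)(324 − 647) = -10178 J.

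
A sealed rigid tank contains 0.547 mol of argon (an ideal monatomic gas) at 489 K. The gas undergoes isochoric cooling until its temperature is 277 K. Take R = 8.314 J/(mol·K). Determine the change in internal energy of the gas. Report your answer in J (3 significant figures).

ΔU ≈ -1450 J

Constant volume ⇒ W = 0, so Q = ΔU = nCᵥΔT with Cᵥ = 3R/2 = 12.47 J/(mol·K).
ΔU = (0.547)(12.47)(277 − 489) = -1446 J.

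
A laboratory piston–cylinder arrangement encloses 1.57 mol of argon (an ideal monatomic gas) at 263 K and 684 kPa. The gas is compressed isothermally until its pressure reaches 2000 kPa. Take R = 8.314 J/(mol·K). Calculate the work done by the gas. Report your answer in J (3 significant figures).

Isothermal process: W = nRT ln(V₂/V₁) = nRT ln(P₁/P₂).
W = (1.57)(8.314)(263) × ln(684/2000)
  = 3433 × ln(0.342) = 3433 × -1.073
W_by_gas = -3683 J.

W ≈ -3680 J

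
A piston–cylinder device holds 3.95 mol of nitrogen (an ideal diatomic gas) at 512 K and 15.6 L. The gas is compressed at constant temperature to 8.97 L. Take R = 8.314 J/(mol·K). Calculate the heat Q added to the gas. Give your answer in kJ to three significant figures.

Q ≈ -9.30 kJ

Isothermal ⇒ ΔU = 0, so Q = W = nRT ln(V₂/V₁).
Q = (3.95)(8.314)(512) ln(8.97/15.6) = 16814 × -0.5534 = -9305 J.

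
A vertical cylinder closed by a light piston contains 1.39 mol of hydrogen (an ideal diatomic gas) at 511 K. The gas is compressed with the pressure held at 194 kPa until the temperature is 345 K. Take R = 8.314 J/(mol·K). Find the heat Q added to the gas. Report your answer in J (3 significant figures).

Q ≈ -6710 J

Isobaric: W = nRΔT = (1.39)(8.314)(-166) = -1918 J.
ΔU = nCᵥΔT with Cᵥ = 5R/2: ΔU = (1.39)(20.79)(-166) = -4796 J.
Q = ΔU + W = -4796 − 1918 = -6714 J.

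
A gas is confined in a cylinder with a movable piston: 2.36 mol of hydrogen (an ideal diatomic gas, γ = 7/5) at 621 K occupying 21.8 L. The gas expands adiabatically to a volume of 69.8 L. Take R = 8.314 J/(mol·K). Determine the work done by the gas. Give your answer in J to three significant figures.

W ≈ 11300 J

Adiabatic: TV^(γ−1) = const with γ = 7/5.
T₂ = T₁ (V₁/V₂)^(γ−1) = 621 × (21.8/69.8)^0.4 = 621 × 0.6278 = 389.9 K.
W_by = nCᵥ(T₁ − T₂) = (2.36)(20.79)(621 − 389.9) = 11337 J.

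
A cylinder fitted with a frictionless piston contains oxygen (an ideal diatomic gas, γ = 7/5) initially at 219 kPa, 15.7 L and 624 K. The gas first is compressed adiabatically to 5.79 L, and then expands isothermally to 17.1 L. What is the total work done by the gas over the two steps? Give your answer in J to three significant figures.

Step 1 (adiabatic): W = (P₁V₁ − P₂V₂)/(γ−1) = (3438 − 5124)/0.4 = -4215 J.
After step 1: P = 885 kPa, V = 5.79 L, T = 930 K.
Step 2 (isothermal): W = P₁V₁ ln(V₂/V₁) = (5124) ln(17.1/5.79) = 5549 J.
W_total = -4215 + 5549 = 1334 J.

W_total ≈ 1330 J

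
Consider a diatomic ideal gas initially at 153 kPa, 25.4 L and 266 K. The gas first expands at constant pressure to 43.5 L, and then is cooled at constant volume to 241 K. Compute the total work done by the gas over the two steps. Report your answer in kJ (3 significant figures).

Step 1 (isobaric): W = PΔV = (153 kPa)(43.5 − 25.4 L) = 2769 J.
Step 2 (isochoric): W = 0 (constant volume).
W_total = 2769 + 0 = 2769 J.

W_total ≈ 2.77 kJ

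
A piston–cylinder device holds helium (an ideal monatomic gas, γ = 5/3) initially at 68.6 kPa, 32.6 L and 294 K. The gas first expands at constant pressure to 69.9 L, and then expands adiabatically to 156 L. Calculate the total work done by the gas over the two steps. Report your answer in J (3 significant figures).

Step 1 (isobaric): W = PΔV = (68.6 kPa)(69.9 − 32.6 L) = 2559 J.
After step 1: P = 68.6 kPa, V = 69.9 L, T = 630.4 K.
Step 2 (adiabatic): W = (P₁V₁ − P₂V₂)/(γ−1) = (4795 − 2808)/0.667 = 2981 J.
W_total = 2559 + 2981 = 5540 J.

W_total ≈ 5540 J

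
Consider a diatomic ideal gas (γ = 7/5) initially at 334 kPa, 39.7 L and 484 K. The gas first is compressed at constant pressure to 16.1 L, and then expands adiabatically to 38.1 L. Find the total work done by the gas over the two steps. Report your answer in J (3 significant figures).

Step 1 (isobaric): W = PΔV = (334 kPa)(16.1 − 39.7 L) = -7882 J.
After step 1: P = 334 kPa, V = 16.1 L, T = 196.3 K.
Step 2 (adiabatic): W = (P₁V₁ − P₂V₂)/(γ−1) = (5377 − 3810)/0.4 = 3918 J.
W_total = -7882 + 3918 = -3964 J.

W_total ≈ -3960 J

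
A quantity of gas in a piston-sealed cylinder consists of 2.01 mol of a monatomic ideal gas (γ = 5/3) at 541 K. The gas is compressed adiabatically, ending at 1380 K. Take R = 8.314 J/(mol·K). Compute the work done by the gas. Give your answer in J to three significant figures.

W ≈ -21000 J

Adiabatic ⇒ Q = 0, so W_by = −ΔU = nCᵥ(T₁ − T₂).
Cᵥ = 3R/2 = 12.47 J/(mol·K).
W = (2.01)(12.47)(541 − 1380) = -21031 J.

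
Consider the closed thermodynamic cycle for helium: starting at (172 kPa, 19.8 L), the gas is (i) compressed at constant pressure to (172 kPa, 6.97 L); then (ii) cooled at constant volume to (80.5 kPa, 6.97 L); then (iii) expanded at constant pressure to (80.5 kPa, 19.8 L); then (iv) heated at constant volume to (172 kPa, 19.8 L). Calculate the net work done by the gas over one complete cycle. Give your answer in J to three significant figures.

Constant-volume legs do no work.
W(i) = (172)(6.97 − 19.8) = -2207 J; W(iii) = (80.5)(19.8 − 6.97) = 1033 J.
W_net = -2207 + 1033 = -1174 J (the counter-clockwise enclosed area).

W_net ≈ -1170 J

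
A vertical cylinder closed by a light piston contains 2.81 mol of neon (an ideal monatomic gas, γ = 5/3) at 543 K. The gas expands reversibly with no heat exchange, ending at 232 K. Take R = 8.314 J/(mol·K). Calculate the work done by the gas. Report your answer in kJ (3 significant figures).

Adiabatic ⇒ Q = 0, so W_by = −ΔU = nCᵥ(T₁ − T₂).
Cᵥ = 3R/2 = 12.47 J/(mol·K).
W = (2.81)(12.47)(543 − 232) = 10899 J.

W ≈ 10.9 kJ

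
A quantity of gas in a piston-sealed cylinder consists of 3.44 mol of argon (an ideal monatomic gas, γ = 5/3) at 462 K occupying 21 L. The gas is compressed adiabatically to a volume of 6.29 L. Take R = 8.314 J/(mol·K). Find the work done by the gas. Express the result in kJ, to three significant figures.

W ≈ -24.5 kJ

Adiabatic: TV^(γ−1) = const with γ = 5/3.
T₂ = T₁ (V₁/V₂)^(γ−1) = 462 × (21/6.29)^0.667 = 462 × 2.234 = 1032 K.
W_by = nCᵥ(T₁ − T₂) = (3.44)(12.47)(462 − 1032) = -24454 J.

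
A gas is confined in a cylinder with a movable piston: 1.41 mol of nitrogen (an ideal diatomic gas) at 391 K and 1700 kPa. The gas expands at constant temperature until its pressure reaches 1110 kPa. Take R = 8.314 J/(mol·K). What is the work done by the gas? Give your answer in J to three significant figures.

Isothermal process: W = nRT ln(V₂/V₁) = nRT ln(P₁/P₂).
W = (1.41)(8.314)(391) × ln(1700/1110)
  = 4584 × ln(1.532) = 4584 × 0.4263
W_by_gas = 1954 J.

W ≈ 1950 J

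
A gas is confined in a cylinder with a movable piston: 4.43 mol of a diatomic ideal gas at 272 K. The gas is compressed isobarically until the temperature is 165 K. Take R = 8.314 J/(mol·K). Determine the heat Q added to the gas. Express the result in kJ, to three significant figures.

Isobaric: W = nRΔT = (4.43)(8.314)(-107) = -3941 J.
ΔU = nCᵥΔT with Cᵥ = 5R/2: ΔU = (4.43)(20.79)(-107) = -9852 J.
Q = ΔU + W = -9852 − 3941 = -13793 J.

Q ≈ -13.8 kJ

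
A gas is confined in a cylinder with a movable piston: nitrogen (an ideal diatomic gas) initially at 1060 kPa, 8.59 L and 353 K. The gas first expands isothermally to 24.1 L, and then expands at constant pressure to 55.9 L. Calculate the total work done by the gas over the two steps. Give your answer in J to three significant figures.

W_total ≈ 21400 J

Step 1 (isothermal): W = P₁V₁ ln(V₂/V₁) = (9105) ln(24.1/8.59) = 9393 J.
After step 1: P = 377.8 kPa, V = 24.1 L, T = 353 K.
Step 2 (isobaric): W = PΔV = (377.8 kPa)(55.9 − 24.1 L) = 12015 J.
W_total = 9393 + 12015 = 21408 J.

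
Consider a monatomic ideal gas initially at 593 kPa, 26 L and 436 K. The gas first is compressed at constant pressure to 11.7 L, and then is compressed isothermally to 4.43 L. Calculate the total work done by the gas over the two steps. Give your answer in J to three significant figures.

Step 1 (isobaric): W = PΔV = (593 kPa)(11.7 − 26 L) = -8480 J.
After step 1: P = 593 kPa, V = 11.7 L, T = 196.2 K.
Step 2 (isothermal): W = P₁V₁ ln(V₂/V₁) = (6938) ln(4.43/11.7) = -6738 J.
W_total = -8480 − 6738 = -15218 J.

W_total ≈ -15200 J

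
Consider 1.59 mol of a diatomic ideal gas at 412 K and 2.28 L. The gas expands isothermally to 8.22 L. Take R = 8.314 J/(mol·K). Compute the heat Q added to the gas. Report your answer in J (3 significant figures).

Isothermal ⇒ ΔU = 0, so Q = W = nRT ln(V₂/V₁).
Q = (1.59)(8.314)(412) ln(8.22/2.28) = 5446 × 1.282 = 6984 J.

Q ≈ 6980 J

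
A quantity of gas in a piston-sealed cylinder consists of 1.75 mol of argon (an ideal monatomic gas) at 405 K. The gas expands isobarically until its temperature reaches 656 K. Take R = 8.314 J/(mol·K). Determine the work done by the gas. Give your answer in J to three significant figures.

W ≈ 3650 J

Isobaric: W = P ΔV = nR ΔT.
W = (1.75)(8.314)(656 − 405) = 3652 J.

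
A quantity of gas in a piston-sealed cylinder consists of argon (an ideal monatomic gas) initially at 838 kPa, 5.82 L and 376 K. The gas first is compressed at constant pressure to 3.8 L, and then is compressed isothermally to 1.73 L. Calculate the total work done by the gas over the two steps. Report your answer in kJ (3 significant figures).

Step 1 (isobaric): W = PΔV = (838 kPa)(3.8 − 5.82 L) = -1693 J.
After step 1: P = 838 kPa, V = 3.8 L, T = 245.5 K.
Step 2 (isothermal): W = P₁V₁ ln(V₂/V₁) = (3184) ln(1.73/3.8) = -2506 J.
W_total = -1693 − 2506 = -4198 J.

W_total ≈ -4.20 kJ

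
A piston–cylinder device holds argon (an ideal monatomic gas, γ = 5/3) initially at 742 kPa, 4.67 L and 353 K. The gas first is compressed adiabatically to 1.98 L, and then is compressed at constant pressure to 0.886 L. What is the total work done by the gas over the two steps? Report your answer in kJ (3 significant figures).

W_total ≈ -7.40 kJ

Step 1 (adiabatic): W = (P₁V₁ − P₂V₂)/(γ−1) = (3465 − 6140)/0.667 = -4012 J.
After step 1: P = 3101 kPa, V = 1.98 L, T = 625.5 K.
Step 2 (isobaric): W = PΔV = (3101 kPa)(0.886 − 1.98 L) = -3392 J.
W_total = -4012 − 3392 = -7404 J.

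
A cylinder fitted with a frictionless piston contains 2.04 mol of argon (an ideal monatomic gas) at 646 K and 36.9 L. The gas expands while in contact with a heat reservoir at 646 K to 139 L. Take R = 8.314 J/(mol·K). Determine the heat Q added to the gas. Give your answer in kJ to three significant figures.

Isothermal ⇒ ΔU = 0, so Q = W = nRT ln(V₂/V₁).
Q = (2.04)(8.314)(646) ln(139/36.9) = 10957 × 1.326 = 14531 J.

Q ≈ 14.5 kJ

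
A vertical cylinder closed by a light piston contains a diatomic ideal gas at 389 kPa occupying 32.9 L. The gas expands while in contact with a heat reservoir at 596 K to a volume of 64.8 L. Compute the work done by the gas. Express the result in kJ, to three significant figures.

W ≈ 8.67 kJ

Isothermal: W = nRT ln(V₂/V₁) = P₁V₁ ln(V₂/V₁).
P₁V₁ = (389 kPa)(32.9 L) = 12798 J.
W = 12798 × ln(64.8/32.9) = 12798 × 0.6778
W_by_gas = 8675 J.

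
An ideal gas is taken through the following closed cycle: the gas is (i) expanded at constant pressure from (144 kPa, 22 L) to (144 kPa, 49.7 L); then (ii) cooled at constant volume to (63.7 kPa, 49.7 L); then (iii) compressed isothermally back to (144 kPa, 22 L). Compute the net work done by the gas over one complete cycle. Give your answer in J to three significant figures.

Leg (i): W = PΔV = (144)(49.7 − 22) = 3989 J.
Leg (ii): W = 0.
Leg (iii): W = PᵢVᵢ ln(V_f/Vᵢ) = (3166) ln(22/49.7) = -2580 J.
W_net = 3989 − 2580 = 1409 J.

W_net ≈ 1410 J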